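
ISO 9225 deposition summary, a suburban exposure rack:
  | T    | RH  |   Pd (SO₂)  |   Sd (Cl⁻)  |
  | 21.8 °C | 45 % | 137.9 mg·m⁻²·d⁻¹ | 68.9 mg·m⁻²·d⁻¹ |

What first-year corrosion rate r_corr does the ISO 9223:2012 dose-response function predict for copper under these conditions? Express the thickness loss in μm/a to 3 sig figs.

copper: f(T) = -0.080·(T−10) [T>10 °C] = -0.9440
  sulphur-dioxide contribution → 0.1056 μm/a
  chloride contribution → 0.4726 μm/a
  ⇒ r_corr(copper) = 0.5782 μm/a

r_corr = 0.578 μm/a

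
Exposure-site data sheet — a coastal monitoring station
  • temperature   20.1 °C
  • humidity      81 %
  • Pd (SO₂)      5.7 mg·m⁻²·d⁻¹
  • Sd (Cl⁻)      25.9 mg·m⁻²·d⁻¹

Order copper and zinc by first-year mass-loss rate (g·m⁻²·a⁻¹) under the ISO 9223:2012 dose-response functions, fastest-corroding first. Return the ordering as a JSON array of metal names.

copper: temperature factor f = -0.080·(10.1) = -0.8080
  Pd branch = 0.0053·Pd^0.26·e^(0.059·RH+f) = 0.442 μm/a
  Sd branch = 0.01025·Sd^0.27·e^(0.036·RH+0.049·T) = 1.22 μm/a
  sum: 0.442 + 1.22 → r_corr = 1.662 μm/a
  mass loss = 1.662 μm/a × 8.96 g/cm³ = 14.89 g·m⁻²·a⁻¹
zinc: T>10 °C ⇒ hinge -0.071·(20.1−10) = -0.7171
  Pd branch = 0.0129·Pd^0.44·e^(0.046·RH+f) = 0.5622 μm/a
  Cl⁻ term: 0.0175·25.9^0.57·exp(0.008·81+0.085·20.1) = 1.18
  sum: 0.5622 + 1.18 → r_corr = 1.743 μm/a
  mass loss = 1.743 μm/a × 7.14 g/cm³ = 12.44 g·m⁻²·a⁻¹
Ordering by g·m⁻²·a⁻¹: copper (14.9) > zinc (12.4)

["copper", "zinc"]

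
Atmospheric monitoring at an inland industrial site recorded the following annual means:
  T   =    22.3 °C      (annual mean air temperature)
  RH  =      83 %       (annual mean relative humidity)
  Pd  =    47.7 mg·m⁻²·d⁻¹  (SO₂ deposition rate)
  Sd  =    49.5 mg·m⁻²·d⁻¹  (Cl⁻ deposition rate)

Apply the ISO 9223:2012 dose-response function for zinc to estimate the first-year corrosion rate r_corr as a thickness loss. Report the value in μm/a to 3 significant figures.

r_corr = 3.43 μm/a

zinc: f(T) = -0.071·(T−10) [T>10 °C] = -0.8733
  SO₂ term: 0.0129·47.7^0.44·exp(0.046·83-0.8733) = 1.343
  Sd branch = 0.0175·Sd^0.57·e^(0.008·RH+0.085·T) = 2.092 μm/a
  sum: 1.343 + 2.092 → r_corr = 3.435 μm/a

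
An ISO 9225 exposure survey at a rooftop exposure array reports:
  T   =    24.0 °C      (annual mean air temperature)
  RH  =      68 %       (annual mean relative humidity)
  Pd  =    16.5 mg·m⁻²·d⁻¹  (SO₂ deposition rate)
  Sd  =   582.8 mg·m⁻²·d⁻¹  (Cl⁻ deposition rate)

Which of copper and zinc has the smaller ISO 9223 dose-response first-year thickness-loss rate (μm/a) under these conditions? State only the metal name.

copper: T>10 °C ⇒ hinge -0.080·(24.0−10) = -1.1200
  sulphur-dioxide contribution → 0.1981 μm/a
  chloride contribution → 2.144 μm/a
  total first-year rate 2.342 μm/a
zinc: T>10 °C ⇒ hinge -0.071·(24.0−10) = -0.9940
  sulphur-dioxide contribution → 0.3742 μm/a
  chloride contribution → 8.742 μm/a
  total first-year rate 9.116 μm/a
Ordering by μm/a: zinc (9.12) > copper (2.34)

copper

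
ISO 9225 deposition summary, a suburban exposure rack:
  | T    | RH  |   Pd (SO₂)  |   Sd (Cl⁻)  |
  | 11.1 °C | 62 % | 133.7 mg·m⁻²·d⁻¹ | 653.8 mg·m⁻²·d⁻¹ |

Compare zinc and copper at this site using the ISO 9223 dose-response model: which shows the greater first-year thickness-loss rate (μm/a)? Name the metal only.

zinc: f(T) = -0.071·(T−10) [T>10 °C] = -0.0781
  sulphur-dioxide contribution → 1.781 μm/a
  chloride contribution → 2.972 μm/a
  ⇒ r_corr(zinc) = 4.753 μm/a
copper: T>10 °C ⇒ hinge -0.080·(11.1−10) = -0.0880
  sulphur-dioxide contribution → 0.6722 μm/a
  chloride contribution → 0.9472 μm/a
  ⇒ r_corr(copper) = 1.619 μm/a
Ordering by μm/a: zinc (4.75) > copper (1.62)

zinc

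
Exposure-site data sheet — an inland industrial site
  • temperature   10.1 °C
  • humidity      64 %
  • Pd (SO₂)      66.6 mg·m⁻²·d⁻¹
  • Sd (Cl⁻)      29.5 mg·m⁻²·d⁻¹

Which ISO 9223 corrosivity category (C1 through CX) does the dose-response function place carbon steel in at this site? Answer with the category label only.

C4

carbon steel: f(T) = -0.054·(T−10) [T>10 °C] = -0.0054
  Pd branch = 1.77·Pd^0.52·e^(0.02·RH+f) = 56.2 μm/a
  Cl⁻ term: 0.102·29.5^0.62·exp(0.033·64+0.04·10.1) = 10.29
  r_corr = 56.2 + 10.29 = 66.49 μm/a
ISO 9223 Table 2 (carbon steel): 50 < 66.5 ≤ 80 μm/a ⇒ C4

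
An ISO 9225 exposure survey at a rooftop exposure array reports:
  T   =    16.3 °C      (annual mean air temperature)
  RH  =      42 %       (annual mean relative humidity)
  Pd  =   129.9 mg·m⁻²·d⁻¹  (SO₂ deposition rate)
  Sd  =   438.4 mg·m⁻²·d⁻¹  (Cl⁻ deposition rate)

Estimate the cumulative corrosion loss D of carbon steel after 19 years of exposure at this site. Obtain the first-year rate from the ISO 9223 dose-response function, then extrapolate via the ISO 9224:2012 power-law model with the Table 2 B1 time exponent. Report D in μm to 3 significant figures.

carbon steel: T>10 °C ⇒ hinge -0.054·(16.3−10) = -0.3402
  SO₂ term: 1.77·129.9^0.52·exp(0.02·42-0.3402) = 36.65
  Cl⁻ term: 0.102·438.4^0.62·exp(0.033·42+0.04·16.3) = 34.01
  r_corr = 36.65 + 34.01 = 70.67 μm/a
ISO 9224: D(t) = r_corr · t^b with b = 0.523 (carbon steel, B1)
  D(19) = 70.67 × 19^0.523 = 70.67 × 4.664 = 329.6 μm

D(19) = 330 μm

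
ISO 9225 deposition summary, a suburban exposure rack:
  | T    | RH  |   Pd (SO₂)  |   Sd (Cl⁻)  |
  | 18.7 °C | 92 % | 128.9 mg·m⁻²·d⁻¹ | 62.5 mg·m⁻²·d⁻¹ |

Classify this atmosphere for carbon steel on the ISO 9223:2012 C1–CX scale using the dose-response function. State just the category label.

C5

carbon steel: T>10 °C ⇒ hinge -0.054·(18.7−10) = -0.4698
  Pd branch = 1.77·Pd^0.52·e^(0.02·RH+f) = 87.17 μm/a
  Cl⁻ term: 0.102·62.5^0.62·exp(0.033·92+0.04·18.7) = 58.27
  sum: 87.17 + 58.27 → r_corr = 145.4 μm/a
Category bounds: 80…200 μm/a bracket r_corr ⇒ C5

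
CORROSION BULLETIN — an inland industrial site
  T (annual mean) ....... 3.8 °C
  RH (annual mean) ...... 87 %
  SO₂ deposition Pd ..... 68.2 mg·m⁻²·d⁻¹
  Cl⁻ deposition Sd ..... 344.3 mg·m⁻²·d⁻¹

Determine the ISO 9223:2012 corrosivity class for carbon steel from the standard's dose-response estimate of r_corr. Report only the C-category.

C5

carbon steel: f(T) = +0.150·(T−10) [T≤10 °C] = -0.9300
  SO₂ term: 1.77·68.2^0.52·exp(0.02·87-0.9300) = 35.75
  Cl⁻ term: 0.102·344.3^0.62·exp(0.033·87+0.04·3.8) = 78.41
  sum: 35.75 + 78.41 → r_corr = 114.2 μm/a
ISO 9223 Table 2 (carbon steel): 80 < 114 ≤ 200 μm/a ⇒ C5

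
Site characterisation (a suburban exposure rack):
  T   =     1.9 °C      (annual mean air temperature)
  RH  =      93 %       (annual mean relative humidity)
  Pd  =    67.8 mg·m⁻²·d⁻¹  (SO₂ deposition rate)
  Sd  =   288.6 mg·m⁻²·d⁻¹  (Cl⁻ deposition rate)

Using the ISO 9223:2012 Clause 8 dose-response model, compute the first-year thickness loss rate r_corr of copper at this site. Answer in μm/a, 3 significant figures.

copper: f(T) = +0.126·(T−10) [T≤10 °C] = -1.0206
  SO₂ term: 0.0053·67.8^0.26·exp(0.059·93-1.0206) = 1.381
  Sd branch = 0.01025·Sd^0.27·e^(0.036·RH+0.049·T) = 1.477 μm/a
  r_corr = 1.381 + 1.477 = 2.858 μm/a

r_corr = 2.86 μm/a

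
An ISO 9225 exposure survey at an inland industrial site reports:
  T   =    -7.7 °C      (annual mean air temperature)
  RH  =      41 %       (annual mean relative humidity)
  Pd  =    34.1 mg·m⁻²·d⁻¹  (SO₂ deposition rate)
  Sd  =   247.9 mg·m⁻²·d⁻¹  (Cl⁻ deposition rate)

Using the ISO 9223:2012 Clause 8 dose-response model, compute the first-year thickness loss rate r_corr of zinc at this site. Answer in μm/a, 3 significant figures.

zinc: f(T) = +0.038·(T−10) [T≤10 °C] = -0.6726
  SO₂ term: 0.0129·34.1^0.44·exp(0.046·41-0.6726) = 0.2051
  Cl⁻ term: 0.0175·247.9^0.57·exp(0.008·41+0.085·-7.7) = 0.2924
  sum: 0.2051 + 0.2924 → r_corr = 0.4975 μm/a

r_corr = 0.498 μm/a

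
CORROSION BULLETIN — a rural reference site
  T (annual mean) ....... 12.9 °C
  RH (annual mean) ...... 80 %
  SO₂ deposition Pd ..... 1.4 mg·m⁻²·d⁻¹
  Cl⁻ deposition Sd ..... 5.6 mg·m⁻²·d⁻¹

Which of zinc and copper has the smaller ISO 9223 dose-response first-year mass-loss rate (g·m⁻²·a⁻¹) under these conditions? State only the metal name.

zinc

zinc: T>10 °C ⇒ hinge -0.071·(12.9−10) = -0.2059
  SO₂ term: 0.0129·1.4^0.44·exp(0.046·80-0.2059) = 0.4827
  Sd branch = 0.0175·Sd^0.57·e^(0.008·RH+0.085·T) = 0.2653 μm/a
  sum: 0.4827 + 0.2653 → r_corr = 0.7479 μm/a
  mass loss = 0.7479 μm/a × 7.14 g/cm³ = 5.34 g·m⁻²·a⁻¹
copper: f(T) = -0.080·(T−10) [T>10 °C] = -0.2320
  Pd branch = 0.0053·Pd^0.26·e^(0.059·RH+f) = 0.5145 μm/a
  Cl⁻ term: 0.01025·5.6^0.27·exp(0.036·80+0.049·12.9) = 0.547
  sum: 0.5145 + 0.547 → r_corr = 1.062 μm/a
  mass loss = 1.062 μm/a × 8.96 g/cm³ = 9.511 g·m⁻²·a⁻¹
Ordering by g·m⁻²·a⁻¹: copper (9.51) > zinc (5.34)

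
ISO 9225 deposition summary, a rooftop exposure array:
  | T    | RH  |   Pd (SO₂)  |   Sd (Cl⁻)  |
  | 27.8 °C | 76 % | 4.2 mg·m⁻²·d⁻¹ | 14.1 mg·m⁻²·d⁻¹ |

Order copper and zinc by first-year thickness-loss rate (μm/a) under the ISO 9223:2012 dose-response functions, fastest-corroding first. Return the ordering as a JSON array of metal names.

copper: f(T) = -0.080·(T−10) [T>10 °C] = -1.4240
  Pd branch = 0.0053·Pd^0.26·e^(0.059·RH+f) = 0.1642 μm/a
  Sd branch = 0.01025·Sd^0.27·e^(0.036·RH+0.049·T) = 1.261 μm/a
  r_corr = 0.1642 + 1.261 = 1.426 μm/a
zinc: T>10 °C ⇒ hinge -0.071·(27.8−10) = -1.2638
  SO₂ term: 0.0129·4.2^0.44·exp(0.046·76-1.2638) = 0.2261
  Sd branch = 0.0175·Sd^0.57·e^(0.008·RH+0.085·T) = 1.543 μm/a
  sum: 0.2261 + 1.543 → r_corr = 1.769 μm/a
Ordering by μm/a: zinc (1.77) > copper (1.43)

["zinc", "copper"]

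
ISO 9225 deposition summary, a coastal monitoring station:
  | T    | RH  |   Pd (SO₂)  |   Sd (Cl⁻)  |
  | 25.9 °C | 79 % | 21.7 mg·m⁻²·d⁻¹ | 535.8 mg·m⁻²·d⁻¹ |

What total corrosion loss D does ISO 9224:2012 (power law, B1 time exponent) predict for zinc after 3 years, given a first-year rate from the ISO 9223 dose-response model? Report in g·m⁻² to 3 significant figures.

D(3) = 197 g·m⁻²

zinc: T>10 °C ⇒ hinge -0.071·(25.9−10) = -1.1289
  Pd branch = 0.0129·Pd^0.44·e^(0.046·RH+f) = 0.6118 μm/a
  Sd branch = 0.0175·Sd^0.57·e^(0.008·RH+0.085·T) = 10.69 μm/a
  r_corr = 0.6118 + 10.69 = 11.31 μm/a
Long-term exponent b (ISO 9224 Table 2, B1) = 0.813
  D(3) = 11.31 × 3^0.813 = 11.31 × 2.443 = 27.62 μm
  Mass loss = 27.62 μm × 7.14 g/cm³ = 197.2 g·m⁻²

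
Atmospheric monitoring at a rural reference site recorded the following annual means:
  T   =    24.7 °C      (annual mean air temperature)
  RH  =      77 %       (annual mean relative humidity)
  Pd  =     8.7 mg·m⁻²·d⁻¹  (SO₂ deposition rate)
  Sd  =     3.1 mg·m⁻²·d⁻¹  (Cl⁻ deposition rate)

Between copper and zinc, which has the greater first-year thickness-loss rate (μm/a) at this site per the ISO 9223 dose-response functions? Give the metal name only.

copper: f(T) = -0.080·(T−10) [T>10 °C] = -1.1760
  sulphur-dioxide contribution → 0.2697 μm/a
  chloride contribution → 0.7462 μm/a
  total first-year rate 1.016 μm/a
zinc: T>10 °C ⇒ hinge -0.071·(24.7−10) = -1.0437
  sulphur-dioxide contribution → 0.4064 μm/a
  chloride contribution → 0.504 μm/a
  total first-year rate 0.9104 μm/a
Ordering by μm/a: copper (1.02) > zinc (0.91)

copper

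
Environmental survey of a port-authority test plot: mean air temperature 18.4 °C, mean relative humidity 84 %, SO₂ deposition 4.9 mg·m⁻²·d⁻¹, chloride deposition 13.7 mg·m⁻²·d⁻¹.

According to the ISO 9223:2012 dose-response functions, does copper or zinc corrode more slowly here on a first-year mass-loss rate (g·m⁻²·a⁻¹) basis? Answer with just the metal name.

copper: temperature factor f = -0.080·(8.4) = -0.6720
  sulphur-dioxide contribution → 0.5811 μm/a
  chloride contribution → 1.053 μm/a
  ⇒ r_corr(copper) = 1.634 μm/a
  mass loss = 1.634 μm/a × 8.96 g/cm³ = 14.64 g·m⁻²·a⁻¹
zinc: T>10 °C ⇒ hinge -0.071·(18.4−10) = -0.5964
  sulphur-dioxide contribution → 0.6814 μm/a
  chloride contribution → 0.7279 μm/a
  ⇒ r_corr(zinc) = 1.409 μm/a
  mass loss = 1.409 μm/a × 7.14 g/cm³ = 10.06 g·m⁻²·a⁻¹
Ordering by g·m⁻²·a⁻¹: copper (14.6) > zinc (10.1)

zinc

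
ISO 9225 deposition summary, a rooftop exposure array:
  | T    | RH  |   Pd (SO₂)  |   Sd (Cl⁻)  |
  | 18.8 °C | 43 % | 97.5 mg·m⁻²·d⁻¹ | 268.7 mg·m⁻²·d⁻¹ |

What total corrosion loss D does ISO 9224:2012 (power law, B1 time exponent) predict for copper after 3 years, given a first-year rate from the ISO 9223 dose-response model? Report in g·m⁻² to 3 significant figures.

copper: T>10 °C ⇒ hinge -0.080·(18.8−10) = -0.7040
  Pd branch = 0.0053·Pd^0.26·e^(0.059·RH+f) = 0.109 μm/a
  Cl⁻ term: 0.01025·268.7^0.27·exp(0.036·43+0.049·18.8) = 0.5483
  sum: 0.109 + 0.5483 → r_corr = 0.6573 μm/a
Power-law: D(3) = r_corr · 3^0.667
  D(3) = 0.6573 × 3^0.667 = 0.6573 × 2.081 = 1.368 μm
  Mass loss = 1.368 μm × 8.96 g/cm³ = 12.25 g·m⁻²

D(3) = 12.3 g·m⁻²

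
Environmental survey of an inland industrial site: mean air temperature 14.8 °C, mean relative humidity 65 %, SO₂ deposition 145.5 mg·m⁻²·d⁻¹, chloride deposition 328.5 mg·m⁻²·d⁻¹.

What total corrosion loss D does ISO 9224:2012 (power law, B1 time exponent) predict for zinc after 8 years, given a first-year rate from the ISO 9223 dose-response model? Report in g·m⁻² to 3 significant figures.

zinc: f(T) = -0.071·(T−10) [T>10 °C] = -0.3408
  Pd branch = 0.0129·Pd^0.44·e^(0.046·RH+f) = 1.632 μm/a
  Cl⁻ term: 0.0175·328.5^0.57·exp(0.008·65+0.085·14.8) = 2.816
  sum: 1.632 + 2.816 → r_corr = 4.448 μm/a
Long-term exponent b (ISO 9224 Table 2, B1) = 0.813
  D(8) = 4.448 × 8^0.813 = 4.448 × 5.423 = 24.12 μm
  Mass loss = 24.12 μm × 7.14 g/cm³ = 172.2 g·m⁻²

D(8) = 172 g·m⁻²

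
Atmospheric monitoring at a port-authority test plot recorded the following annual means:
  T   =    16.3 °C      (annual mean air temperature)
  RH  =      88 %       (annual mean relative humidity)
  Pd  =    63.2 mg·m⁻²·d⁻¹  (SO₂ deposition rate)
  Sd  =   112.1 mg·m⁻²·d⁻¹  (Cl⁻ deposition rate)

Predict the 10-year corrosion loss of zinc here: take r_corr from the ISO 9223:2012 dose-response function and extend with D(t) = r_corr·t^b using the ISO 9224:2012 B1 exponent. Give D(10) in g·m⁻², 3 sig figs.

D(10) = 233 g·m⁻²

zinc: T>10 °C ⇒ hinge -0.071·(16.3−10) = -0.4473
  sulphur-dioxide contribution → 2.929 μm/a
  chloride contribution → 2.083 μm/a
  ⇒ r_corr(zinc) = 5.012 μm/a
Long-term exponent b (ISO 9224 Table 2, B1) = 0.813
  D(10) = 5.012 × 10^0.813 = 5.012 × 6.501 = 32.58 μm
  Mass loss = 32.58 μm × 7.14 g/cm³ = 232.7 g·m⁻²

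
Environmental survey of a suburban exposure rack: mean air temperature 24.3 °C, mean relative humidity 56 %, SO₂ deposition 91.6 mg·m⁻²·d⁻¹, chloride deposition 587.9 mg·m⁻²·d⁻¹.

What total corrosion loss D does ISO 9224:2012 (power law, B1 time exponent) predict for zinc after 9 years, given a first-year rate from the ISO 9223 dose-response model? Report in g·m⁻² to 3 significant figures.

zinc: temperature factor f = -0.071·(14.3) = -1.0153
  Pd branch = 0.0129·Pd^0.44·e^(0.046·RH+f) = 0.4484 μm/a
  Sd branch = 0.0175·Sd^0.57·e^(0.008·RH+0.085·T) = 8.187 μm/a
  r_corr = 0.4484 + 8.187 = 8.636 μm/a
Long-term exponent b (ISO 9224 Table 2, B1) = 0.813
  D(9) = 8.636 × 9^0.813 = 8.636 × 5.968 = 51.53 μm
  Mass loss = 51.53 μm × 7.14 g/cm³ = 368 g·m⁻²

D(9) = 368 g·m⁻²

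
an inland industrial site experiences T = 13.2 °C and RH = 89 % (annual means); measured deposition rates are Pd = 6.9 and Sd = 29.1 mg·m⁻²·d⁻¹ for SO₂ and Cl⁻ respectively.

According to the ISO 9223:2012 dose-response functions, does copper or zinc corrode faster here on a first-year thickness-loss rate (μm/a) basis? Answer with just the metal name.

copper

copper: f(T) = -0.080·(T−10) [T>10 °C] = -0.2560
  SO₂ term: 0.0053·6.9^0.26·exp(0.059·89-0.2560) = 1.293
  Cl⁻ term: 0.01025·29.1^0.27·exp(0.036·89+0.049·13.2) = 1.198
  r_corr = 1.293 + 1.198 = 2.491 μm/a
zinc: temperature factor f = -0.071·(3.2) = -0.2272
  SO₂ term: 0.0129·6.9^0.44·exp(0.046·89-0.2272) = 1.442
  Sd branch = 0.0175·Sd^0.57·e^(0.008·RH+0.085·T) = 0.7481 μm/a
  sum: 1.442 + 0.7481 → r_corr = 2.19 μm/a
Ordering by μm/a: copper (2.49) > zinc (2.19)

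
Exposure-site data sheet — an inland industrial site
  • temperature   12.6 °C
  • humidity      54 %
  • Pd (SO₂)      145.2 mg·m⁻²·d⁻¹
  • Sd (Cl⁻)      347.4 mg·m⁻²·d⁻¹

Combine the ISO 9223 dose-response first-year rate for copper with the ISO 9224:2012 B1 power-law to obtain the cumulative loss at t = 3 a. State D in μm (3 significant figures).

D(3) = 2.13 μm

copper: f(T) = -0.080·(T−10) [T>10 °C] = -0.2080
  sulphur-dioxide contribution → 0.3799 μm/a
  chloride contribution → 0.6444 μm/a
  total first-year rate 1.024 μm/a
Long-term exponent b (ISO 9224 Table 2, B1) = 0.667
  D(3) = 1.024 × 3^0.667 = 1.024 × 2.081 = 2.131 μm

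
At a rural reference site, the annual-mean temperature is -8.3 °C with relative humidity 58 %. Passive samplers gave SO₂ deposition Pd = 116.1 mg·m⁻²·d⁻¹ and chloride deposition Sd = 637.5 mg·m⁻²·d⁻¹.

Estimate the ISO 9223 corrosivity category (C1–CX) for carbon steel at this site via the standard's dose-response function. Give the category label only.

C3

carbon steel: f(T) = +0.150·(T−10) [T≤10 °C] = -2.7450
  Pd branch = 1.77·Pd^0.52·e^(0.02·RH+f) = 4.299 μm/a
  Sd branch = 0.102·Sd^0.62·e^(0.033·RH+0.04·T) = 27.19 μm/a
  sum: 4.299 + 27.19 → r_corr = 31.49 μm/a
Category bounds: 25…50 μm/a bracket r_corr ⇒ C3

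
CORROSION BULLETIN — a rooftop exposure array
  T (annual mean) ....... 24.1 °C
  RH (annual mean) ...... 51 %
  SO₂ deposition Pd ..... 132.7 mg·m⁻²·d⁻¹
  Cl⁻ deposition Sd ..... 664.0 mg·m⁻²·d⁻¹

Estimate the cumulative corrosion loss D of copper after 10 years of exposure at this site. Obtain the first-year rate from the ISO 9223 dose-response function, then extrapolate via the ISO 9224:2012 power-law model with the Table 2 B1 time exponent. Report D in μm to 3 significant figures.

copper: T>10 °C ⇒ hinge -0.080·(24.1−10) = -1.1280
  Pd branch = 0.0053·Pd^0.26·e^(0.059·RH+f) = 0.1239 μm/a
  Cl⁻ term: 0.01025·664.0^0.27·exp(0.036·51+0.049·24.1) = 1.21
  r_corr = 0.1239 + 1.21 = 1.334 μm/a
ISO 9224: D(t) = r_corr · t^b with b = 0.667 (copper, B1)
  D(10) = 1.334 × 10^0.667 = 1.334 × 4.645 = 6.198 μm

D(10) = 6.20 μm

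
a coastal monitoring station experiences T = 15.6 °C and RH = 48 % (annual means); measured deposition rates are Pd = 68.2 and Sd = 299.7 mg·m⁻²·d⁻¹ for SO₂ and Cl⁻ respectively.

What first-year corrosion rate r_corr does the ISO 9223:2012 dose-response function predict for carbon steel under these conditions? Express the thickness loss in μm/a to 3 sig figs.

carbon steel: temperature factor f = -0.054·(5.6) = -0.3024
  SO₂ term: 1.77·68.2^0.52·exp(0.02·48-0.3024) = 30.7
  Cl⁻ term: 0.102·299.7^0.62·exp(0.033·48+0.04·15.6) = 31.85
  sum: 30.7 + 31.85 → r_corr = 62.55 μm/a

r_corr = 62.5 μm/a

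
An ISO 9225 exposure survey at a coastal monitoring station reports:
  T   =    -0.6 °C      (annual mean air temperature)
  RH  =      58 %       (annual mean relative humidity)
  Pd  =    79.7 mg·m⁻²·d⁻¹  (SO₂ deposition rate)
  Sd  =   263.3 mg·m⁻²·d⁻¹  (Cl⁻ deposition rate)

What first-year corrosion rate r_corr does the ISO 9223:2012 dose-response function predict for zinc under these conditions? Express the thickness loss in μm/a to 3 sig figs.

r_corr = 1.49 μm/a

zinc: f(T) = +0.038·(T−10) [T≤10 °C] = -0.4028
  SO₂ term: 0.0129·79.7^0.44·exp(0.046·58-0.4028) = 0.8531
  Sd branch = 0.0175·Sd^0.57·e^(0.008·RH+0.085·T) = 0.634 μm/a
  sum: 0.8531 + 0.634 → r_corr = 1.487 μm/a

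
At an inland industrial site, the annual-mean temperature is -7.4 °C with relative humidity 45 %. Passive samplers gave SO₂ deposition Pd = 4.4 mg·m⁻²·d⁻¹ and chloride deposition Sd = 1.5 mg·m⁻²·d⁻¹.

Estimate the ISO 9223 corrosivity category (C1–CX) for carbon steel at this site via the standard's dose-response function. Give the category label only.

carbon steel: f(T) = +0.150·(T−10) [T≤10 °C] = -2.6100
  SO₂ term: 1.77·4.4^0.52·exp(0.02·45-2.6100) = 0.6917
  Sd branch = 0.102·Sd^0.62·e^(0.033·RH+0.04·T) = 0.4307 μm/a
  sum: 0.6917 + 0.4307 → r_corr = 1.122 μm/a
1.12 μm/a falls in (0, 1.3] for carbon steel → category C1

C1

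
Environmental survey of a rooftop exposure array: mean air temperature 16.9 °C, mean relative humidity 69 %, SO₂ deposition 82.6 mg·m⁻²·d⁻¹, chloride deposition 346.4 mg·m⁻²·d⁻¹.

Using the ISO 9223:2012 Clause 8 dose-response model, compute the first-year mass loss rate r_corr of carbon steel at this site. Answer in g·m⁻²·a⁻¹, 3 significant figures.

r_corr = 954 g·m⁻²·a⁻¹

carbon steel: T>10 °C ⇒ hinge -0.054·(16.9−10) = -0.3726
  Pd branch = 1.77·Pd^0.52·e^(0.02·RH+f) = 48.12 μm/a
  Sd branch = 0.102·Sd^0.62·e^(0.033·RH+0.04·T) = 73.39 μm/a
  sum: 48.12 + 73.39 → r_corr = 121.5 μm/a
Convert to mass loss: 121.5 μm/a × 7.85 g/cm³ = 953.8 g·m⁻²·a⁻¹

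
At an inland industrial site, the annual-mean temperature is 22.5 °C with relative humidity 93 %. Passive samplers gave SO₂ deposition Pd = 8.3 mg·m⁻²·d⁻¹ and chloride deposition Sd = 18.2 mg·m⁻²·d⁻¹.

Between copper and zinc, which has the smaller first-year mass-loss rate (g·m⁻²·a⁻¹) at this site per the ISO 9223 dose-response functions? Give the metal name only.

zinc

copper: temperature factor f = -0.080·(12.5) = -1.0000
  SO₂ term: 0.0053·8.3^0.26·exp(0.059·93-1.0000) = 0.8164
  Sd branch = 0.01025·Sd^0.27·e^(0.036·RH+0.049·T) = 1.922 μm/a
  sum: 0.8164 + 1.922 → r_corr = 2.739 μm/a
  mass loss = 2.739 μm/a × 8.96 g/cm³ = 24.54 g·m⁻²·a⁻¹
zinc: temperature factor f = -0.071·(12.5) = -0.8875
  Pd branch = 0.0129·Pd^0.44·e^(0.046·RH+f) = 0.9715 μm/a
  Cl⁻ term: 0.0175·18.2^0.57·exp(0.008·93+0.085·22.5) = 1.303
  r_corr = 0.9715 + 1.303 = 2.275 μm/a
  mass loss = 2.275 μm/a × 7.14 g/cm³ = 16.24 g·m⁻²·a⁻¹
Ordering by g·m⁻²·a⁻¹: copper (24.5) > zinc (16.2)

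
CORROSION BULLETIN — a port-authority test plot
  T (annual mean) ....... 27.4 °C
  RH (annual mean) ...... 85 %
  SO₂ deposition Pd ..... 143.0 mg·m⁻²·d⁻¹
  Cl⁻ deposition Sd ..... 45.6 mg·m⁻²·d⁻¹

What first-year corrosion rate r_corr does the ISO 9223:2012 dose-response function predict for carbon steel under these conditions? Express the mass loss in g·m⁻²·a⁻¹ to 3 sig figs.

carbon steel: T>10 °C ⇒ hinge -0.054·(27.4−10) = -0.9396
  sulphur-dioxide contribution → 50 μm/a
  chloride contribution → 53.87 μm/a
  ⇒ r_corr(carbon steel) = 103.9 μm/a
Convert to mass loss: 103.9 μm/a × 7.85 g/cm³ = 815.4 g·m⁻²·a⁻¹

r_corr = 815 g·m⁻²·a⁻¹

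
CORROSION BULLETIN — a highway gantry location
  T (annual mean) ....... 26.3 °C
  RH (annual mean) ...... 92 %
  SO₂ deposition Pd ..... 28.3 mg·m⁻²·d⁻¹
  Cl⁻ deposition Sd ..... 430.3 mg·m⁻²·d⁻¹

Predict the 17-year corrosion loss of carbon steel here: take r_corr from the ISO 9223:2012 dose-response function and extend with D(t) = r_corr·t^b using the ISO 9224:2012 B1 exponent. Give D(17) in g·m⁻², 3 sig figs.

D(17) = 9.93e+03 g·m⁻²

carbon steel: temperature factor f = -0.054·(16.3) = -0.8802
  sulphur-dioxide contribution → 26.29 μm/a
  chloride contribution → 261.2 μm/a
  ⇒ r_corr(carbon steel) = 287.5 μm/a
Power-law: D(17) = r_corr · 17^0.523
  D(17) = 287.5 × 17^0.523 = 287.5 × 4.401 = 1265 μm
  Mass loss = 1265 μm × 7.85 g/cm³ = 9931 g·m⁻²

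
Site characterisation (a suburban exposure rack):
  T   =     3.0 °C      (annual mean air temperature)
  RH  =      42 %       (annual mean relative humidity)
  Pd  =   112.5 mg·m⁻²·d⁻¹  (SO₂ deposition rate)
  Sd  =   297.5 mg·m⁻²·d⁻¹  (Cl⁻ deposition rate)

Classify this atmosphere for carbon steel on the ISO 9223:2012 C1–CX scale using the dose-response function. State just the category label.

carbon steel: temperature factor f = +0.150·(-7.0) = -1.0500
  SO₂ term: 1.77·112.5^0.52·exp(0.02·42-1.0500) = 16.73
  Cl⁻ term: 0.102·297.5^0.62·exp(0.033·42+0.04·3.0) = 15.71
  sum: 16.73 + 15.71 → r_corr = 32.44 μm/a
32.4 μm/a falls in (25, 50] for carbon steel → category C3

C3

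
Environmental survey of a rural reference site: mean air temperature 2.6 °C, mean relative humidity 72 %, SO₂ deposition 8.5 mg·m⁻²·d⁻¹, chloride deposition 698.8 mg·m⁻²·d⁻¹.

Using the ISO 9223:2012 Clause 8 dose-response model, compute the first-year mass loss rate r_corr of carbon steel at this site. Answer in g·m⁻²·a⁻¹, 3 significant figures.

r_corr = 613 g·m⁻²·a⁻¹

carbon steel: temperature factor f = +0.150·(-7.4) = -1.1100
  sulphur-dioxide contribution → 7.492 μm/a
  chloride contribution → 70.66 μm/a
  ⇒ r_corr(carbon steel) = 78.15 μm/a
Convert to mass loss: 78.15 μm/a × 7.85 g/cm³ = 613.5 g·m⁻²·a⁻¹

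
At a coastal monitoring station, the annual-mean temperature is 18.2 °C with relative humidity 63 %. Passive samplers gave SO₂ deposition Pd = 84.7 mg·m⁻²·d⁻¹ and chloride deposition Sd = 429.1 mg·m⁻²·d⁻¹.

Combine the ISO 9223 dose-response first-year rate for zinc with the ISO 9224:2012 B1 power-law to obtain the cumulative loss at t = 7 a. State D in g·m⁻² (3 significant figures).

zinc: temperature factor f = -0.071·(8.2) = -0.5822
  sulphur-dioxide contribution → 0.9217 μm/a
  chloride contribution → 4.309 μm/a
  ⇒ r_corr(zinc) = 5.23 μm/a
ISO 9224: D(t) = r_corr · t^b with b = 0.813 (zinc, B1)
  D(7) = 5.23 × 7^0.813 = 5.23 × 4.865 = 25.44 μm
  Mass loss = 25.44 μm × 7.14 g/cm³ = 181.7 g·m⁻²

D(7) = 182 g·m⁻²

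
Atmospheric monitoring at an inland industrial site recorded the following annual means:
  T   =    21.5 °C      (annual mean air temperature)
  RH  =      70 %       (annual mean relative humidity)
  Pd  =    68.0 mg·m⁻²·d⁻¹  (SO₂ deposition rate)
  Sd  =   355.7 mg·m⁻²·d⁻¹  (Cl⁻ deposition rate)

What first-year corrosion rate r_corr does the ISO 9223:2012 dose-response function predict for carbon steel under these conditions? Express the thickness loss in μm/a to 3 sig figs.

carbon steel: f(T) = -0.054·(T−10) [T>10 °C] = -0.6210
  SO₂ term: 1.77·68.0^0.52·exp(0.02·70-0.6210) = 34.61
  Sd branch = 0.102·Sd^0.62·e^(0.033·RH+0.04·T) = 92.68 μm/a
  sum: 34.61 + 92.68 → r_corr = 127.3 μm/a

r_corr = 127 μm/a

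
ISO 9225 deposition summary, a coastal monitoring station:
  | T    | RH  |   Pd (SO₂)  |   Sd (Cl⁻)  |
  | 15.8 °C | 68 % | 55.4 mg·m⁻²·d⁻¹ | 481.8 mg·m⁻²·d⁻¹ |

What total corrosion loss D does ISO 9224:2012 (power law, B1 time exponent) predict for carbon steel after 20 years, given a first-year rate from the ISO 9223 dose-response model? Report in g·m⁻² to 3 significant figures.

carbon steel: T>10 °C ⇒ hinge -0.054·(15.8−10) = -0.3132
  Pd branch = 1.77·Pd^0.52·e^(0.02·RH+f) = 40.66 μm/a
  Sd branch = 0.102·Sd^0.62·e^(0.033·RH+0.04·T) = 83.37 μm/a
  r_corr = 40.66 + 83.37 = 124 μm/a
Long-term exponent b (ISO 9224 Table 2, B1) = 0.523
  D(20) = 124 × 20^0.523 = 124 × 4.791 = 594.3 μm
  Mass loss = 594.3 μm × 7.85 g/cm³ = 4665 g·m⁻²

D(20) = 4.66e+03 g·m⁻²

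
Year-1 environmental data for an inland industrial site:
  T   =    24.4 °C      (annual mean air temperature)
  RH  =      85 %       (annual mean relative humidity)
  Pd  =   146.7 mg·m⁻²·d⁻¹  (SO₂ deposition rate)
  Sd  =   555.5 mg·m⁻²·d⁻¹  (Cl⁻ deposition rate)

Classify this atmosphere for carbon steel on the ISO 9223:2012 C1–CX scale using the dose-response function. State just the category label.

CX

carbon steel: f(T) = -0.054·(T−10) [T>10 °C] = -0.7776
  SO₂ term: 1.77·146.7^0.52·exp(0.02·85-0.7776) = 59.58
  Cl⁻ term: 0.102·555.5^0.62·exp(0.033·85+0.04·24.4) = 225.1
  r_corr = 59.58 + 225.1 = 284.7 μm/a
ISO 9223 Table 2 (carbon steel): 200 < 285 ≤ 700 μm/a ⇒ CX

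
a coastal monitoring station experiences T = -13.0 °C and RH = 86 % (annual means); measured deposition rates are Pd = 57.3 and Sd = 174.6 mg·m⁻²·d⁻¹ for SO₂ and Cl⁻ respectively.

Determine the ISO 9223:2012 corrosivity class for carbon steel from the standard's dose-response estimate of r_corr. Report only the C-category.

carbon steel: f(T) = +0.150·(T−10) [T≤10 °C] = -3.4500
  Pd branch = 1.77·Pd^0.52·e^(0.02·RH+f) = 2.576 μm/a
  Sd branch = 0.102·Sd^0.62·e^(0.033·RH+0.04·T) = 25.43 μm/a
  sum: 2.576 + 25.43 → r_corr = 28.01 μm/a
Category bounds: 25…50 μm/a bracket r_corr ⇒ C3

C3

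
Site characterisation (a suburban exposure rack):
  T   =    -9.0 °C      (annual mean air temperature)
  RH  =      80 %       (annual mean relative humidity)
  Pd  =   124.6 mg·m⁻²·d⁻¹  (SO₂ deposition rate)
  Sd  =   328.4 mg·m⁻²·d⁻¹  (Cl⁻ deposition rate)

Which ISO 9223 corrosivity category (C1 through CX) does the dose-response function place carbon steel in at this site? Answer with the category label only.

C3

carbon steel: T≤10 °C ⇒ hinge +0.150·(-9.0−10) = -2.8500
  SO₂ term: 1.77·124.6^0.52·exp(0.02·80-2.8500) = 6.234
  Cl⁻ term: 0.102·328.4^0.62·exp(0.033·80+0.04·-9.0) = 36.22
  r_corr = 6.234 + 36.22 = 42.46 μm/a
42.5 μm/a falls in (25, 50] for carbon steel → category C3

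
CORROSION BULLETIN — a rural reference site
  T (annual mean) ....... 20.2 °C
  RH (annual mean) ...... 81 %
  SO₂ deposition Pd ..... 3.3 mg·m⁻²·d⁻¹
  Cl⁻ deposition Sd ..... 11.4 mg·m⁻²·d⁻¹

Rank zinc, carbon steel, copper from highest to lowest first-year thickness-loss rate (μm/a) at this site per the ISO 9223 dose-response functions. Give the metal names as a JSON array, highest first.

["carbon steel", "copper", "zinc"]

zinc: T>10 °C ⇒ hinge -0.071·(20.2−10) = -0.7242
  Pd branch = 0.0129·Pd^0.44·e^(0.046·RH+f) = 0.4389 μm/a
  Sd branch = 0.0175·Sd^0.57·e^(0.008·RH+0.085·T) = 0.7457 μm/a
  r_corr = 0.4389 + 0.7457 = 1.185 μm/a
carbon steel: T>10 °C ⇒ hinge -0.054·(20.2−10) = -0.5508
  SO₂ term: 1.77·3.3^0.52·exp(0.02·81-0.5508) = 9.593
  Cl⁻ term: 0.102·11.4^0.62·exp(0.033·81+0.04·20.2) = 14.99
  r_corr = 9.593 + 14.99 = 24.58 μm/a
copper: temperature factor f = -0.080·(10.2) = -0.8160
  Pd branch = 0.0053·Pd^0.26·e^(0.059·RH+f) = 0.3804 μm/a
  Cl⁻ term: 0.01025·11.4^0.27·exp(0.036·81+0.049·20.2) = 0.9826
  r_corr = 0.3804 + 0.9826 = 1.363 μm/a
Ordering by μm/a: carbon steel (24.6) > copper (1.36) > zinc (1.18)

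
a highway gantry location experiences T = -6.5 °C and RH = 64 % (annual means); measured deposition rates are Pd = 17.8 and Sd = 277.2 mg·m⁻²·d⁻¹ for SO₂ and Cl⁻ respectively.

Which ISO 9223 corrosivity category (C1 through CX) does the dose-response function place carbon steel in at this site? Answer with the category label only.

carbon steel: temperature factor f = +0.150·(-16.5) = -2.4750
  SO₂ term: 1.77·17.8^0.52·exp(0.02·64-2.4750) = 2.394
  Sd branch = 0.102·Sd^0.62·e^(0.033·RH+0.04·T) = 21.25 μm/a
  sum: 2.394 + 21.25 → r_corr = 23.65 μm/a
ISO 9223 Table 2 (carbon steel): 1.3 < 23.6 ≤ 25 μm/a ⇒ C2

C2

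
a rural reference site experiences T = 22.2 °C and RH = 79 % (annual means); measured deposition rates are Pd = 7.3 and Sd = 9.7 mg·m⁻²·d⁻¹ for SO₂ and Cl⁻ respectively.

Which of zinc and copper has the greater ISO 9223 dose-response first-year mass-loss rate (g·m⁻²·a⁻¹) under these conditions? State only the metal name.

copper

zinc: f(T) = -0.071·(T−10) [T>10 °C] = -0.8662
  Pd branch = 0.0129·Pd^0.44·e^(0.046·RH+f) = 0.4926 μm/a
  Cl⁻ term: 0.0175·9.7^0.57·exp(0.008·79+0.085·22.2) = 0.7934
  r_corr = 0.4926 + 0.7934 = 1.286 μm/a
  mass loss = 1.286 μm/a × 7.14 g/cm³ = 9.182 g·m⁻²·a⁻¹
copper: temperature factor f = -0.080·(12.2) = -0.9760
  SO₂ term: 0.0053·7.3^0.26·exp(0.059·79-0.9760) = 0.3541
  Cl⁻ term: 0.01025·9.7^0.27·exp(0.036·79+0.049·22.2) = 0.9654
  r_corr = 0.3541 + 0.9654 = 1.319 μm/a
  mass loss = 1.319 μm/a × 8.96 g/cm³ = 11.82 g·m⁻²·a⁻¹
Ordering by g·m⁻²·a⁻¹: copper (11.8) > zinc (9.18)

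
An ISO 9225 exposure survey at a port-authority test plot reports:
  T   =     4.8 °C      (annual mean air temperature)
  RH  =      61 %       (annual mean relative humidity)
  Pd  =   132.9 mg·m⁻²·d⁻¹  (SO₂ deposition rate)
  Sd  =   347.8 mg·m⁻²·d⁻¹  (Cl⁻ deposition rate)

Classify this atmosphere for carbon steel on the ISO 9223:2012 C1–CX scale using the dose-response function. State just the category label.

carbon steel: temperature factor f = +0.150·(-5.2) = -0.7800
  SO₂ term: 1.77·132.9^0.52·exp(0.02·61-0.7800) = 34.94
  Cl⁻ term: 0.102·347.8^0.62·exp(0.033·61+0.04·4.8) = 34.82
  sum: 34.94 + 34.82 → r_corr = 69.76 μm/a
ISO 9223 Table 2 (carbon steel): 50 < 69.8 ≤ 80 μm/a ⇒ C4

C4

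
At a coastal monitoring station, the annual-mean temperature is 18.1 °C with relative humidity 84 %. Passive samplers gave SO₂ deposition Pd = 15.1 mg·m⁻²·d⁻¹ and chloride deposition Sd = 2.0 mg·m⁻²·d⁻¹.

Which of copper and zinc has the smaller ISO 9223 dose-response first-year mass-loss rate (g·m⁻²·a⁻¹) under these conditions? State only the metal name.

zinc

copper: T>10 °C ⇒ hinge -0.080·(18.1−10) = -0.6480
  SO₂ term: 0.0053·15.1^0.26·exp(0.059·84-0.6480) = 0.7975
  Sd branch = 0.01025·Sd^0.27·e^(0.036·RH+0.049·T) = 0.6173 μm/a
  r_corr = 0.7975 + 0.6173 = 1.415 μm/a
  mass loss = 1.415 μm/a × 8.96 g/cm³ = 12.68 g·m⁻²·a⁻¹
zinc: T>10 °C ⇒ hinge -0.071·(18.1−10) = -0.5751
  SO₂ term: 0.0129·15.1^0.44·exp(0.046·84-0.5751) = 1.142
  Sd branch = 0.0175·Sd^0.57·e^(0.008·RH+0.085·T) = 0.2369 μm/a
  r_corr = 1.142 + 0.2369 = 1.379 μm/a
  mass loss = 1.379 μm/a × 7.14 g/cm³ = 9.846 g·m⁻²·a⁻¹
Ordering by g·m⁻²·a⁻¹: copper (12.7) > zinc (9.85)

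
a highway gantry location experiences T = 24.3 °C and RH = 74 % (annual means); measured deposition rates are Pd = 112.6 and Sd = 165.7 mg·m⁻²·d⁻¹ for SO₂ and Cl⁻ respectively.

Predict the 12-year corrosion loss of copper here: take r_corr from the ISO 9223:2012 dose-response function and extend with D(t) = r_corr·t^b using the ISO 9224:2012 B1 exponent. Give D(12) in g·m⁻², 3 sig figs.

copper: T>10 °C ⇒ hinge -0.080·(24.3−10) = -1.1440
  sulphur-dioxide contribution → 0.4539 μm/a
  chloride contribution → 1.923 μm/a
  total first-year rate 2.377 μm/a
ISO 9224: D(t) = r_corr · t^b with b = 0.667 (copper, B1)
  D(12) = 2.377 × 12^0.667 = 2.377 × 5.246 = 12.47 μm
  Mass loss = 12.47 μm × 8.96 g/cm³ = 111.7 g·m⁻²

D(12) = 112 g·m⁻²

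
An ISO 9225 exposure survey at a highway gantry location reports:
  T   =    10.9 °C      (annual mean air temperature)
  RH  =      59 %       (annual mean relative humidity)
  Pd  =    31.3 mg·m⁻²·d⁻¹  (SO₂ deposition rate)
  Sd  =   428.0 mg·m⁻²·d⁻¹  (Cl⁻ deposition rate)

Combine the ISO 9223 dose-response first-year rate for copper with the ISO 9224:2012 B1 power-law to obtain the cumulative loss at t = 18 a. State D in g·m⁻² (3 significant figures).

copper: temperature factor f = -0.080·(0.9) = -0.0720
  SO₂ term: 0.0053·31.3^0.26·exp(0.059·59-0.0720) = 0.3923
  Cl⁻ term: 0.01025·428.0^0.27·exp(0.036·59+0.049·10.9) = 0.751
  sum: 0.3923 + 0.751 → r_corr = 1.143 μm/a
ISO 9224: D(t) = r_corr · t^b with b = 0.667 (copper, B1)
  D(18) = 1.143 × 18^0.667 = 1.143 × 6.875 = 7.86 μm
  Mass loss = 7.86 μm × 8.96 g/cm³ = 70.42 g·m⁻²

D(18) = 70.4 g·m⁻²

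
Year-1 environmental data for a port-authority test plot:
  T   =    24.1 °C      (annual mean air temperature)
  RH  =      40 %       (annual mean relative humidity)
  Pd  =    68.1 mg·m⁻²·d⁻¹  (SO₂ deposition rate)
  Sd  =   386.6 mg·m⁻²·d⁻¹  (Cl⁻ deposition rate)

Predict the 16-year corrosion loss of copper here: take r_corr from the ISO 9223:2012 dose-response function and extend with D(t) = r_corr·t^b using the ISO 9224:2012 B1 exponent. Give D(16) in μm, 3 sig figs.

copper: T>10 °C ⇒ hinge -0.080·(24.1−10) = -1.1280
  sulphur-dioxide contribution → 0.05444 μm/a
  chloride contribution → 0.7039 μm/a
  ⇒ r_corr(copper) = 0.7584 μm/a
ISO 9224: D(t) = r_corr · t^b with b = 0.667 (copper, B1)
  D(16) = 0.7584 × 16^0.667 = 0.7584 × 6.355 = 4.82 μm

D(16) = 4.82 μm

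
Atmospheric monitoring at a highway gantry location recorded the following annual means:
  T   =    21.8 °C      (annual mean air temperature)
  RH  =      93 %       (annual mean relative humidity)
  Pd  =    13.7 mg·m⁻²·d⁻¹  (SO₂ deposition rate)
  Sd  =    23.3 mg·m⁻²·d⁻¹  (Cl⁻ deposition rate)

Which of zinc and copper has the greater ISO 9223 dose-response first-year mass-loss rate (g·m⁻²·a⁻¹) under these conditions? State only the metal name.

copper

zinc: temperature factor f = -0.071·(11.8) = -0.8378
  sulphur-dioxide contribution → 1.273 μm/a
  chloride contribution → 1.413 μm/a
  total first-year rate 2.686 μm/a
  mass loss = 2.686 μm/a × 7.14 g/cm³ = 19.18 g·m⁻²·a⁻¹
copper: f(T) = -0.080·(T−10) [T>10 °C] = -0.9440
  sulphur-dioxide contribution → 0.9836 μm/a
  chloride contribution → 1.985 μm/a
  total first-year rate 2.969 μm/a
  mass loss = 2.969 μm/a × 8.96 g/cm³ = 26.6 g·m⁻²·a⁻¹
Ordering by g·m⁻²·a⁻¹: copper (26.6) > zinc (19.2)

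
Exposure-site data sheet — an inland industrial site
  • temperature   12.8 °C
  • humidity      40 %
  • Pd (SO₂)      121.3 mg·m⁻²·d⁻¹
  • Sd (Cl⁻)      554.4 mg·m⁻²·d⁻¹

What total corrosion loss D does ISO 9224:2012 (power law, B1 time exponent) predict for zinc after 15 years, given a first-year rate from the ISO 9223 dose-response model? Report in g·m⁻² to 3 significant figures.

D(15) = 205 g·m⁻²

zinc: T>10 °C ⇒ hinge -0.071·(12.8−10) = -0.1988
  SO₂ term: 0.0129·121.3^0.44·exp(0.046·40-0.1988) = 0.5499
  Sd branch = 0.0175·Sd^0.57·e^(0.008·RH+0.085·T) = 2.621 μm/a
  sum: 0.5499 + 2.621 → r_corr = 3.171 μm/a
Power-law: D(15) = r_corr · 15^0.813
  D(15) = 3.171 × 15^0.813 = 3.171 × 9.04 = 28.67 μm
  Mass loss = 28.67 μm × 7.14 g/cm³ = 204.7 g·m⁻²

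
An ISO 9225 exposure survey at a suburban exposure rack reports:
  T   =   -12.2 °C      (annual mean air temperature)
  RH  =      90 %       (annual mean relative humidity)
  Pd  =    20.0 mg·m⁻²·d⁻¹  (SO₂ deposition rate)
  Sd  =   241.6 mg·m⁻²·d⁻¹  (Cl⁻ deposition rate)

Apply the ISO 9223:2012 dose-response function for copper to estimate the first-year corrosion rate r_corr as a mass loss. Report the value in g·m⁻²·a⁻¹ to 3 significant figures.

copper: T≤10 °C ⇒ hinge +0.126·(-12.2−10) = -2.7972
  sulphur-dioxide contribution → 0.1425 μm/a
  chloride contribution → 0.6334 μm/a
  ⇒ r_corr(copper) = 0.7759 μm/a
Convert to mass loss: 0.7759 μm/a × 8.96 g/cm³ = 6.952 g·m⁻²·a⁻¹

r_corr = 6.95 g·m⁻²·a⁻¹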